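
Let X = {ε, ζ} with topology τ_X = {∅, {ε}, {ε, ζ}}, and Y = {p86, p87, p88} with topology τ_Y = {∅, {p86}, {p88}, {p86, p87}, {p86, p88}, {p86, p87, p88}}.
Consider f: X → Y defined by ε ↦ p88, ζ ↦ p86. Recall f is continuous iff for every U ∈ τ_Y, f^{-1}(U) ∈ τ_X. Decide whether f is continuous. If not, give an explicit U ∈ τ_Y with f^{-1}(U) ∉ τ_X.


f is NOT continuous.

Compute f^{-1}(U) for each U ∈ τ_Y:
  U = ∅: f^{-1}(U) = ∅ ∈ τ_X ✓.
  U = {p86}: f^{-1}(U) = {ζ} ∉ τ_X ✗.
  U = {p88}: f^{-1}(U) = {ε} ∈ τ_X ✓.
  U = {p86, p87}: f^{-1}(U) = {ζ} ∉ τ_X ✗.
  U = {p86, p88}: f^{-1}(U) = {ε, ζ} ∈ τ_X ✓.
  U = {p86, p87, p88}: f^{-1}(U) = {ε, ζ} ∈ τ_X ✓.
Found U = {p86} with f^{-1}(U) = {ζ} not in τ_X. Therefore f is NOT continuous.


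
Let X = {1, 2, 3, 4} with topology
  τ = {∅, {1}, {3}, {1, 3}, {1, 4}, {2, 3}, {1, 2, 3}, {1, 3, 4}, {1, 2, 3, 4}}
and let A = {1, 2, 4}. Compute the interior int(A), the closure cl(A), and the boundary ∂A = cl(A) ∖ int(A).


int(A) = {1, 4}, cl(A) = {1, 2, 4}, ∂A = {2}.

Closed sets in (X, τ) are complements of opens:
  closed(X, τ) = {∅, {2}, {4}, {1, 4}, {2, 3}, {2, 4}, {1, 2, 4}, {2, 3, 4}, {1, 2, 3, 4}}.
int(A) = ⋃ {U ∈ τ : U ⊆ A}. Opens contained in A: ∅, {1}, {1, 4}.
Taking the union of these: int(A) = {1, 4}.
cl(A) = ⋂ {C closed : A ⊆ C}. Closed sets containing A: {1, 2, 4}, {1, 2, 3, 4}.
Intersecting these: cl(A) = {1, 2, 4}.
∂A = cl(A) ∖ int(A) = {1, 2, 4} ∖ {1, 4} = {2}.


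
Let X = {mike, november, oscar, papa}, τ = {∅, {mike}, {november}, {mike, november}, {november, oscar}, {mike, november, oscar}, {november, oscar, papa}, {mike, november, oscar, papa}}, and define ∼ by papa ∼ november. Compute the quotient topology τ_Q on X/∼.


X/∼ = {[mike], [november=papa], [oscar]}; |τ_Q| = 4.

Equivalence classes: [mike], [november=papa], [oscar].
Quotient map π: X → X/∼ sends mike ↦ [mike], november ↦ [november=papa], oscar ↦ [oscar], papa ↦ [november=papa].
For each subset V ⊆ X/∼, compute π^{-1}(V) ⊆ X and check whether π^{-1}(V) ∈ τ. V is open in τ_Q iff π^{-1}(V) ∈ τ.
  V = {}: π^{-1}(V) = ∅ ∈ τ ✓.
  V = {[mike]}: π^{-1}(V) = {mike} ∈ τ ✓.
  V = {[november=papa]}: π^{-1}(V) = {november, papa} ∉ τ ✗.
  V = {[mike], [november=papa]}: π^{-1}(V) = {mike, november, papa} ∉ τ ✗.
  V = {[oscar]}: π^{-1}(V) = {oscar} ∉ τ ✗.
  V = {[mike], [oscar]}: π^{-1}(V) = {mike, oscar} ∉ τ ✗.
  V = {[november=papa], [oscar]}: π^{-1}(V) = {november, oscar, papa} ∈ τ ✓.
  V = {[mike], [november=papa], [oscar]}: π^{-1}(V) = {mike, november, oscar, papa} ∈ τ ✓.
Open sets in the quotient: τ_Q = {{}, {[mike]}, {[november=papa], [oscar]}, {[mike], [november=papa], [oscar]}} (4 elements).


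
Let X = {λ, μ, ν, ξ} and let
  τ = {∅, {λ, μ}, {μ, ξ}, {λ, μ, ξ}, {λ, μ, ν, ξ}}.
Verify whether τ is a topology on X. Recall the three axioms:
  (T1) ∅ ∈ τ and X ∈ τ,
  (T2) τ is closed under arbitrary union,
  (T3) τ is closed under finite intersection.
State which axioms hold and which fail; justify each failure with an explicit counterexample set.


τ is NOT a topology on X.

Axiom (T1): ∅ ∈ τ? Yes; X ∈ τ? Yes.
Axiom (T2/T3): check pairwise unions and intersections of members of τ.
Counterexample for (T3): {λ, μ} ∩ {μ, ξ} = {μ} ∉ τ. Therefore τ is NOT a topology.


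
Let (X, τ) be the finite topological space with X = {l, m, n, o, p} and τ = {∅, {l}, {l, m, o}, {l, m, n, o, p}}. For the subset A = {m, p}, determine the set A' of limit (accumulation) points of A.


A' = {n, o, p}

For each x ∈ X, list the open sets U ∈ τ with x ∈ U, then check whether U ∩ (A ∖ {x}) ≠ ∅ for every such U.
  x = l: open {l} ∋ x has {l} ∩ (A ∖ {l}) = ∅, so x is NOT a limit point.
  x = m: open {l, m, o} ∋ x has {l, m, o} ∩ (A ∖ {m}) = ∅, so x is NOT a limit point.
  x = n: opens ∋ x are {l, m, n, o, p}; each meets A ∖ {n}, so x IS a limit point.
  x = o: opens ∋ x are {l, m, o}, {l, m, n, o, p}; each meets A ∖ {o}, so x IS a limit point.
  x = p: opens ∋ x are {l, m, n, o, p}; each meets A ∖ {p}, so x IS a limit point.
Collecting: A' = {n, o, p}.


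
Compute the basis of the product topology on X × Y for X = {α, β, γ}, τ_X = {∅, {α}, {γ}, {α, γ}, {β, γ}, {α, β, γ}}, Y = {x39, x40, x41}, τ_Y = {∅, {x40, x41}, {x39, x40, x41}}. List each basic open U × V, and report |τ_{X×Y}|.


Basis B = {∅ × ∅, {α} × {x40, x41}, {γ} × {x40, x41}, {α} × {x39, x40, x41}, {γ} × {x39, x40, x41}, {α, γ} × {x40, x41}, {β, γ} × {x40, x41}, {α, γ} × {x39, x40, x41}, {α, β, γ} × {x40, x41}, {β, γ} × {x39, x40, x41}, {α, β, γ} × {x39, x40, x41}}; |τ_{X×Y}| = 18.

Enumerate products U × V with U ∈ τ_X, V ∈ τ_Y (deduplicated):
  ∅ × ∅ = {} (∅)
  {α} × {x40, x41} = {(α,x40), (α,x41)}
  {γ} × {x40, x41} = {(γ,x40), (γ,x41)}
  {α} × {x39, x40, x41} = {(α,x39), (α,x40), (α,x41)}
  {γ} × {x39, x40, x41} = {(γ,x39), (γ,x40), (γ,x41)}
  {α, γ} × {x40, x41} = {(α,x40), (α,x41), (γ,x40), (γ,x41)}
  {β, γ} × {x40, x41} = {(β,x40), (β,x41), (γ,x40), (γ,x41)}
  {α, γ} × {x39, x40, x41} = {(α,x39), (α,x40), (α,x41), (γ,x39), (γ,x40), (γ,x41)}
  {α, β, γ} × {x40, x41} = {(α,x40), (α,x41), (β,x40), (β,x41), (γ,x40), (γ,x41)}
  {β, γ} × {x39, x40, x41} = {(β,x39), (β,x40), (β,x41), (γ,x39), (γ,x40), (γ,x41)}
  {α, β, γ} × {x39, x40, x41} = {(α,x39), (α,x40), (α,x41), (β,x39), (β,x40), (β,x41), (γ,x39), (γ,x40), (γ,x41)}
These 11 distinct sets form the basis B.
Close under arbitrary unions to get τ_{X×Y}; counting gives |τ_{X×Y}| = 18.


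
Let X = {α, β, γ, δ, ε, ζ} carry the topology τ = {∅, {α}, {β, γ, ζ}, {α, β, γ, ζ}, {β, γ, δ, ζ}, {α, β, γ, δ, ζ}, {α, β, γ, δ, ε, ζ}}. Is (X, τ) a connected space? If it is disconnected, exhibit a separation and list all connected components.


(X, τ) is connected.

Find clopen sets (U ∈ τ with X ∖ U ∈ τ):
  U = ∅, X ∖ U = {α, β, γ, δ, ε, ζ} — both open, so U is clopen.
  U = {α, β, γ, δ, ε, ζ}, X ∖ U = ∅ — both open, so U is clopen.
Only trivial clopens (∅ and X) exist, so (X, τ) is connected.
Compute connected components by grouping points that agree on all clopens:
  component: {α, β, γ, δ, ε, ζ}


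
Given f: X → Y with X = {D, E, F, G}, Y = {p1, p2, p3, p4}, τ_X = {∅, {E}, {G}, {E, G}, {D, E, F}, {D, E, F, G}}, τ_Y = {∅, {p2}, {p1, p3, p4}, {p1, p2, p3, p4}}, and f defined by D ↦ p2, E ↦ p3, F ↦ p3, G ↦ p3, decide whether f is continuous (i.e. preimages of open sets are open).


f is NOT continuous.

Compute f^{-1}(U) for each U ∈ τ_Y:
  U = ∅: f^{-1}(U) = ∅ ∈ τ_X ✓.
  U = {p2}: f^{-1}(U) = {D} ∉ τ_X ✗.
  U = {p1, p3, p4}: f^{-1}(U) = {E, F, G} ∉ τ_X ✗.
  U = {p1, p2, p3, p4}: f^{-1}(U) = {D, E, F, G} ∈ τ_X ✓.
Found U = {p2} with f^{-1}(U) = {D} not in τ_X. Therefore f is NOT continuous.


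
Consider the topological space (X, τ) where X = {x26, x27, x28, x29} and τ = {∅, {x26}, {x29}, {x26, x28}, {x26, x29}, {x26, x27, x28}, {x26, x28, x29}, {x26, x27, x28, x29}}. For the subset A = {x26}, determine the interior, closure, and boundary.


int(A) = {x26}, cl(A) = {x26, x27, x28}, ∂A = {x27, x28}.

Closed sets in (X, τ) are complements of opens:
  closed(X, τ) = {∅, {x27}, {x29}, {x27, x28}, {x27, x29}, {x26, x27, x28}, {x27, x28, x29}, {x26, x27, x28, x29}}.
int(A) = ⋃ {U ∈ τ : U ⊆ A}. Opens contained in A: ∅, {x26}.
Taking the union of these: int(A) = {x26}.
cl(A) = ⋂ {C closed : A ⊆ C}. Closed sets containing A: {x26, x27, x28}, {x26, x27, x28, x29}.
Intersecting these: cl(A) = {x26, x27, x28}.
∂A = cl(A) ∖ int(A) = {x26, x27, x28} ∖ {x26} = {x27, x28}.


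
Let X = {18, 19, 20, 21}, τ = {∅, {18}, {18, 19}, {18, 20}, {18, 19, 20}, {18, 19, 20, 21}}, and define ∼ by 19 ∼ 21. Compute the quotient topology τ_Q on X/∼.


X/∼ = {[18], [19=21], [20]}; |τ_Q| = 4.

Equivalence classes: [18], [19=21], [20].
Quotient map π: X → X/∼ sends 18 ↦ [18], 19 ↦ [19=21], 20 ↦ [20], 21 ↦ [19=21].
For each subset V ⊆ X/∼, compute π^{-1}(V) ⊆ X and check whether π^{-1}(V) ∈ τ. V is open in τ_Q iff π^{-1}(V) ∈ τ.
  V = {}: π^{-1}(V) = ∅ ∈ τ ✓.
  V = {[18]}: π^{-1}(V) = {18} ∈ τ ✓.
  V = {[19=21]}: π^{-1}(V) = {19, 21} ∉ τ ✗.
  V = {[18], [19=21]}: π^{-1}(V) = {18, 19, 21} ∉ τ ✗.
  V = {[20]}: π^{-1}(V) = {20} ∉ τ ✗.
  V = {[18], [20]}: π^{-1}(V) = {18, 20} ∈ τ ✓.
  V = {[19=21], [20]}: π^{-1}(V) = {19, 20, 21} ∉ τ ✗.
  V = {[18], [19=21], [20]}: π^{-1}(V) = {18, 19, 20, 21} ∈ τ ✓.
Open sets in the quotient: τ_Q = {{}, {[18]}, {[18], [20]}, {[18], [19=21], [20]}} (4 elements).


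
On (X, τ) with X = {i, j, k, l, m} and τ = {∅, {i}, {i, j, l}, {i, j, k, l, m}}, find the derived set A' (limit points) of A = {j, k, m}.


A' = {k, l, m}

For each x ∈ X, list the open sets U ∈ τ with x ∈ U, then check whether U ∩ (A ∖ {x}) ≠ ∅ for every such U.
  x = i: open {i} ∋ x has {i} ∩ (A ∖ {i}) = ∅, so x is NOT a limit point.
  x = j: open {i, j, l} ∋ x has {i, j, l} ∩ (A ∖ {j}) = ∅, so x is NOT a limit point.
  x = k: opens ∋ x are {i, j, k, l, m}; each meets A ∖ {k}, so x IS a limit point.
  x = l: opens ∋ x are {i, j, l}, {i, j, k, l, m}; each meets A ∖ {l}, so x IS a limit point.
  x = m: opens ∋ x are {i, j, k, l, m}; each meets A ∖ {m}, so x IS a limit point.
Collecting: A' = {k, l, m}.


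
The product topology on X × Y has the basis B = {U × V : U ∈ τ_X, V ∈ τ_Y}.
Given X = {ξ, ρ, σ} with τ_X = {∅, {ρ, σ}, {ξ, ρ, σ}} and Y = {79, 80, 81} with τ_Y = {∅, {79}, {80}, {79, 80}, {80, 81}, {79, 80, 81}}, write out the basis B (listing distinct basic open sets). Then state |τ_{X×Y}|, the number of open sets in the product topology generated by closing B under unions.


Basis B = {∅ × ∅, {ρ, σ} × {79}, {ρ, σ} × {80}, {ξ, ρ, σ} × {79}, {ξ, ρ, σ} × {80}, {ρ, σ} × {79, 80}, {ρ, σ} × {80, 81}, {ξ, ρ, σ} × {79, 80}, {ξ, ρ, σ} × {80, 81}, {ρ, σ} × {79, 80, 81}, {ξ, ρ, σ} × {79, 80, 81}}; |τ_{X×Y}| = 18.

Enumerate products U × V with U ∈ τ_X, V ∈ τ_Y (deduplicated):
  ∅ × ∅ = {} (∅)
  {ρ, σ} × {79} = {(ρ,79), (σ,79)}
  {ρ, σ} × {80} = {(ρ,80), (σ,80)}
  {ξ, ρ, σ} × {79} = {(ξ,79), (ρ,79), (σ,79)}
  {ξ, ρ, σ} × {80} = {(ξ,80), (ρ,80), (σ,80)}
  {ρ, σ} × {79, 80} = {(ρ,79), (ρ,80), (σ,79), (σ,80)}
  {ρ, σ} × {80, 81} = {(ρ,80), (ρ,81), (σ,80), (σ,81)}
  {ξ, ρ, σ} × {79, 80} = {(ξ,79), (ξ,80), (ρ,79), (ρ,80), (σ,79), (σ,80)}
  {ξ, ρ, σ} × {80, 81} = {(ξ,80), (ξ,81), (ρ,80), (ρ,81), (σ,80), (σ,81)}
  {ρ, σ} × {79, 80, 81} = {(ρ,79), (ρ,80), (ρ,81), (σ,79), (σ,80), (σ,81)}
  {ξ, ρ, σ} × {79, 80, 81} = {(ξ,79), (ξ,80), (ξ,81), (ρ,79), (ρ,80), (ρ,81), (σ,79), (σ,80), (σ,81)}
These 11 distinct sets form the basis B.
Close under arbitrary unions to get τ_{X×Y}; counting gives |τ_{X×Y}| = 18.


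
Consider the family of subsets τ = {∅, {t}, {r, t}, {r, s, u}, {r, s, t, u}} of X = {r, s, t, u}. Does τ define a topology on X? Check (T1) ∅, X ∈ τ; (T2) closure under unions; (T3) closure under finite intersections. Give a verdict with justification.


τ is NOT a topology on X.

Axiom (T1): ∅ ∈ τ? Yes; X ∈ τ? Yes.
Axiom (T2/T3): check pairwise unions and intersections of members of τ.
Counterexample for (T3): {r, t} ∩ {r, s, u} = {r} ∉ τ. Therefore τ is NOT a topology.


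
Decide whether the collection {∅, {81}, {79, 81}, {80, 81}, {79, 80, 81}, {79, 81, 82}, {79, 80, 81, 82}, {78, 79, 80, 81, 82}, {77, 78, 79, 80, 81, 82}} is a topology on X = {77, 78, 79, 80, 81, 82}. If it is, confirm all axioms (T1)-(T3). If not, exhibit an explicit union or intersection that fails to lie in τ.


τ IS a topology on X.

Axiom (T1): ∅ ∈ τ? Yes; X ∈ τ? Yes.
Axiom (T2/T3): check pairwise unions and intersections of members of τ.
All pairwise intersections and unions checked — each lies in τ. Therefore τ satisfies (T1), (T2), (T3): it IS a topology on X.


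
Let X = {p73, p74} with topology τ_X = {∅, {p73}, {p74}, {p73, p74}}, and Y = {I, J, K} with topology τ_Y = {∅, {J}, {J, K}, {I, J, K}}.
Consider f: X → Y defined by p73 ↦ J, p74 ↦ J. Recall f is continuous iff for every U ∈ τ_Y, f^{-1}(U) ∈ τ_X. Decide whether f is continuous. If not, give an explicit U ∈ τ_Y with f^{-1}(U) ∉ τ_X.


f IS continuous.

Compute f^{-1}(U) for each U ∈ τ_Y:
  U = ∅: f^{-1}(U) = ∅ ∈ τ_X ✓.
  U = {J}: f^{-1}(U) = {p73, p74} ∈ τ_X ✓.
  U = {J, K}: f^{-1}(U) = {p73, p74} ∈ τ_X ✓.
  U = {I, J, K}: f^{-1}(U) = {p73, p74} ∈ τ_X ✓.
Every preimage lies in τ_X, so f IS continuous.


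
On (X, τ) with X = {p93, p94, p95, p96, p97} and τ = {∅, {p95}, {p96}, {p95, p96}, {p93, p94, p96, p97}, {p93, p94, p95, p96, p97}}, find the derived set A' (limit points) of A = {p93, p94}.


A' = {p93, p94, p97}

For each x ∈ X, list the open sets U ∈ τ with x ∈ U, then check whether U ∩ (A ∖ {x}) ≠ ∅ for every such U.
  x = p93: opens ∋ x are {p93, p94, p96, p97}, {p93, p94, p95, p96, p97}; each meets A ∖ {p93}, so x IS a limit point.
  x = p94: opens ∋ x are {p93, p94, p96, p97}, {p93, p94, p95, p96, p97}; each meets A ∖ {p94}, so x IS a limit point.
  x = p95: open {p95} ∋ x has {p95} ∩ (A ∖ {p95}) = ∅, so x is NOT a limit point.
  x = p96: open {p96} ∋ x has {p96} ∩ (A ∖ {p96}) = ∅, so x is NOT a limit point.
  x = p97: opens ∋ x are {p93, p94, p96, p97}, {p93, p94, p95, p96, p97}; each meets A ∖ {p97}, so x IS a limit point.
Collecting: A' = {p93, p94, p97}.


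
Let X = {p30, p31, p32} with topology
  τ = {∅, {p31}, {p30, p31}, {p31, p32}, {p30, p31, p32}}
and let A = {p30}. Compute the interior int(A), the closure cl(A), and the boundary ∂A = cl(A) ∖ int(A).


int(A) = ∅, cl(A) = {p30}, ∂A = {p30}.

Closed sets in (X, τ) are complements of opens:
  closed(X, τ) = {∅, {p30}, {p32}, {p30, p32}, {p30, p31, p32}}.
int(A) = ⋃ {U ∈ τ : U ⊆ A}. Opens contained in A: ∅.
Taking the union of these: int(A) = ∅.
cl(A) = ⋂ {C closed : A ⊆ C}. Closed sets containing A: {p30}, {p30, p32}, {p30, p31, p32}.
Intersecting these: cl(A) = {p30}.
∂A = cl(A) ∖ int(A) = {p30} ∖ ∅ = {p30}.


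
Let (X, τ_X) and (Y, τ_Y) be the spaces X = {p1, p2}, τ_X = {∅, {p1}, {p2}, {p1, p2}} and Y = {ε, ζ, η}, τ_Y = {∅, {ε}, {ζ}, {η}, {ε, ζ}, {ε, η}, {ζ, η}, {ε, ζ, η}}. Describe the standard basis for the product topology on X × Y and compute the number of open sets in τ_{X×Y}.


Basis B = {∅ × ∅, {p1} × {ε}, {p1} × {ζ}, {p1} × {η}, {p2} × {ε}, {p2} × {ζ}, {p2} × {η}, {p1} × {ε, ζ}, {p1} × {ε, η}, {p1, p2} × {ε}, {p1} × {ζ, η}, {p1, p2} × {ζ}, {p1, p2} × {η}, {p2} × {ε, ζ}, {p2} × {ε, η}, {p2} × {ζ, η}, {p1} × {ε, ζ, η}, {p2} × {ε, ζ, η}, {p1, p2} × {ε, ζ}, {p1, p2} × {ε, η}, {p1, p2} × {ζ, η}, {p1, p2} × {ε, ζ, η}}; |τ_{X×Y}| = 64.

Enumerate products U × V with U ∈ τ_X, V ∈ τ_Y (deduplicated):
  ∅ × ∅ = {} (∅)
  {p1} × {ε} = {(p1,ε)}
  {p1} × {ζ} = {(p1,ζ)}
  {p1} × {η} = {(p1,η)}
  {p2} × {ε} = {(p2,ε)}
  {p2} × {ζ} = {(p2,ζ)}
  {p2} × {η} = {(p2,η)}
  {p1} × {ε, ζ} = {(p1,ε), (p1,ζ)}
  {p1} × {ε, η} = {(p1,ε), (p1,η)}
  {p1, p2} × {ε} = {(p1,ε), (p2,ε)}
  {p1} × {ζ, η} = {(p1,ζ), (p1,η)}
  {p1, p2} × {ζ} = {(p1,ζ), (p2,ζ)}
  {p1, p2} × {η} = {(p1,η), (p2,η)}
  {p2} × {ε, ζ} = {(p2,ε), (p2,ζ)}
  {p2} × {ε, η} = {(p2,ε), (p2,η)}
  {p2} × {ζ, η} = {(p2,ζ), (p2,η)}
  {p1} × {ε, ζ, η} = {(p1,ε), (p1,ζ), (p1,η)}
  {p2} × {ε, ζ, η} = {(p2,ε), (p2,ζ), (p2,η)}
  {p1, p2} × {ε, ζ} = {(p1,ε), (p1,ζ), (p2,ε), (p2,ζ)}
  {p1, p2} × {ε, η} = {(p1,ε), (p1,η), (p2,ε), (p2,η)}
  {p1, p2} × {ζ, η} = {(p1,ζ), (p1,η), (p2,ζ), (p2,η)}
  {p1, p2} × {ε, ζ, η} = {(p1,ε), (p1,ζ), (p1,η), (p2,ε), (p2,ζ), (p2,η)}
These 22 distinct sets form the basis B.
Close under arbitrary unions to get τ_{X×Y}; counting gives |τ_{X×Y}| = 64.


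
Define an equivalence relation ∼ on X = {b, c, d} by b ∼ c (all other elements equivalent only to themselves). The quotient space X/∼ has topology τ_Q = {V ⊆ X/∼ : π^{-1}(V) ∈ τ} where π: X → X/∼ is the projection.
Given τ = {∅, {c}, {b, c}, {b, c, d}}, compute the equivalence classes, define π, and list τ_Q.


X/∼ = {[b=c], [d]}; |τ_Q| = 3.

Equivalence classes: [b=c], [d].
Quotient map π: X → X/∼ sends b ↦ [b=c], c ↦ [b=c], d ↦ [d].
For each subset V ⊆ X/∼, compute π^{-1}(V) ⊆ X and check whether π^{-1}(V) ∈ τ. V is open in τ_Q iff π^{-1}(V) ∈ τ.
  V = {}: π^{-1}(V) = ∅ ∈ τ ✓.
  V = {[b=c]}: π^{-1}(V) = {b, c} ∈ τ ✓.
  V = {[d]}: π^{-1}(V) = {d} ∉ τ ✗.
  V = {[b=c], [d]}: π^{-1}(V) = {b, c, d} ∈ τ ✓.
Open sets in the quotient: τ_Q = {{}, {[b=c]}, {[b=c], [d]}} (3 elements).


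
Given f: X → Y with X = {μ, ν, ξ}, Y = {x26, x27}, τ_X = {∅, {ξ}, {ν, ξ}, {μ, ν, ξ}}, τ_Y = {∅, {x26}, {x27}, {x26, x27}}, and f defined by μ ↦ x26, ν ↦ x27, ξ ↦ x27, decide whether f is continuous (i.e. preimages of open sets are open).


f is NOT continuous.

Compute f^{-1}(U) for each U ∈ τ_Y:
  U = ∅: f^{-1}(U) = ∅ ∈ τ_X ✓.
  U = {x26}: f^{-1}(U) = {μ} ∉ τ_X ✗.
  U = {x27}: f^{-1}(U) = {ν, ξ} ∈ τ_X ✓.
  U = {x26, x27}: f^{-1}(U) = {μ, ν, ξ} ∈ τ_X ✓.
Found U = {x26} with f^{-1}(U) = {μ} not in τ_X. Therefore f is NOT continuous.


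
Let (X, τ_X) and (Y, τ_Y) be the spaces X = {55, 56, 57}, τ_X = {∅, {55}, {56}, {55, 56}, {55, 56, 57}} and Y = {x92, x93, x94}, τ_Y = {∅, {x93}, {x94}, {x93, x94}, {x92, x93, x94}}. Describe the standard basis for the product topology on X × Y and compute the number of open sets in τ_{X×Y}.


Basis B = {∅ × ∅, {55} × {x93}, {55} × {x94}, {56} × {x93}, {56} × {x94}, {55} × {x93, x94}, {55, 56} × {x93}, {55, 56} × {x94}, {56} × {x93, x94}, {55} × {x92, x93, x94}, {55, 56, 57} × {x93}, {55, 56, 57} × {x94}, {56} × {x92, x93, x94}, {55, 56} × {x93, x94}, {55, 56} × {x92, x93, x94}, {55, 56, 57} × {x93, x94}, {55, 56, 57} × {x92, x93, x94}}; |τ_{X×Y}| = 48.

Enumerate products U × V with U ∈ τ_X, V ∈ τ_Y (deduplicated):
  ∅ × ∅ = {} (∅)
  {55} × {x93} = {(55,x93)}
  {55} × {x94} = {(55,x94)}
  {56} × {x93} = {(56,x93)}
  {56} × {x94} = {(56,x94)}
  {55} × {x93, x94} = {(55,x93), (55,x94)}
  {55, 56} × {x93} = {(55,x93), (56,x93)}
  {55, 56} × {x94} = {(55,x94), (56,x94)}
  {56} × {x93, x94} = {(56,x93), (56,x94)}
  {55} × {x92, x93, x94} = {(55,x92), (55,x93), (55,x94)}
  {55, 56, 57} × {x93} = {(55,x93), (56,x93), (57,x93)}
  {55, 56, 57} × {x94} = {(55,x94), (56,x94), (57,x94)}
  {56} × {x92, x93, x94} = {(56,x92), (56,x93), (56,x94)}
  {55, 56} × {x93, x94} = {(55,x93), (55,x94), (56,x93), (56,x94)}
  {55, 56} × {x92, x93, x94} = {(55,x92), (55,x93), (55,x94), (56,x92), (56,x93), (56,x94)}
  {55, 56, 57} × {x93, x94} = {(55,x93), (55,x94), (56,x93), (56,x94), (57,x93), (57,x94)}
  {55, 56, 57} × {x92, x93, x94} = {(55,x92), (55,x93), (55,x94), (56,x92), (56,x93), (56,x94), (57,x92), (57,x93), (57,x94)}
These 17 distinct sets form the basis B.
Close under arbitrary unions to get τ_{X×Y}; counting gives |τ_{X×Y}| = 48.


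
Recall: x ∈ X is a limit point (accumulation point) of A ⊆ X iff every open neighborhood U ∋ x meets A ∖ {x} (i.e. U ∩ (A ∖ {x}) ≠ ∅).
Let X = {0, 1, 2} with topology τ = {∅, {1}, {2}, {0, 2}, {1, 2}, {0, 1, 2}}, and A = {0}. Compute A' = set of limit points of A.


A' = ∅

For each x ∈ X, list the open sets U ∈ τ with x ∈ U, then check whether U ∩ (A ∖ {x}) ≠ ∅ for every such U.
  x = 0: open {0, 2} ∋ x has {0, 2} ∩ (A ∖ {0}) = ∅, so x is NOT a limit point.
  x = 1: open {1} ∋ x has {1} ∩ (A ∖ {1}) = ∅, so x is NOT a limit point.
  x = 2: open {2} ∋ x has {2} ∩ (A ∖ {2}) = ∅, so x is NOT a limit point.
Collecting: A' = ∅.


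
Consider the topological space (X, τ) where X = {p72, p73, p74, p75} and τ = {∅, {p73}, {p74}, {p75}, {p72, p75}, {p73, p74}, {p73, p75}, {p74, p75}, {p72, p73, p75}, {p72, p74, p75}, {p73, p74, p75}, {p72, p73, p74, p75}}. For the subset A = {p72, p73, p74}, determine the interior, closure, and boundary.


int(A) = {p73, p74}, cl(A) = {p72, p73, p74}, ∂A = {p72}.

Closed sets in (X, τ) are complements of opens:
  closed(X, τ) = {∅, {p72}, {p73}, {p74}, {p72, p73}, {p72, p74}, {p72, p75}, {p73, p74}, {p72, p73, p74}, {p72, p73, p75}, {p72, p74, p75}, {p72, p73, p74, p75}}.
int(A) = ⋃ {U ∈ τ : U ⊆ A}. Opens contained in A: ∅, {p73}, {p74}, {p73, p74}.
Taking the union of these: int(A) = {p73, p74}.
cl(A) = ⋂ {C closed : A ⊆ C}. Closed sets containing A: {p72, p73, p74}, {p72, p73, p74, p75}.
Intersecting these: cl(A) = {p72, p73, p74}.
∂A = cl(A) ∖ int(A) = {p72, p73, p74} ∖ {p73, p74} = {p72}.


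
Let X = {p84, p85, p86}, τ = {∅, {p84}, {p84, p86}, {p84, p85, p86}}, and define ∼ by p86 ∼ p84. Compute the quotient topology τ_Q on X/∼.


X/∼ = {[p84=p86], [p85]}; |τ_Q| = 3.

Equivalence classes: [p84=p86], [p85].
Quotient map π: X → X/∼ sends p84 ↦ [p84=p86], p85 ↦ [p85], p86 ↦ [p84=p86].
For each subset V ⊆ X/∼, compute π^{-1}(V) ⊆ X and check whether π^{-1}(V) ∈ τ. V is open in τ_Q iff π^{-1}(V) ∈ τ.
  V = {}: π^{-1}(V) = ∅ ∈ τ ✓.
  V = {[p84=p86]}: π^{-1}(V) = {p84, p86} ∈ τ ✓.
  V = {[p85]}: π^{-1}(V) = {p85} ∉ τ ✗.
  V = {[p84=p86], [p85]}: π^{-1}(V) = {p84, p85, p86} ∈ τ ✓.
Open sets in the quotient: τ_Q = {{}, {[p84=p86]}, {[p84=p86], [p85]}} (3 elements).


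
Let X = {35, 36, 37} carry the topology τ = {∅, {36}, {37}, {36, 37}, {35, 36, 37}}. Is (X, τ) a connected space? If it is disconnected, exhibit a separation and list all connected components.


(X, τ) is connected.

Find clopen sets (U ∈ τ with X ∖ U ∈ τ):
  U = ∅, X ∖ U = {35, 36, 37} — both open, so U is clopen.
  U = {35, 36, 37}, X ∖ U = ∅ — both open, so U is clopen.
Only trivial clopens (∅ and X) exist, so (X, τ) is connected.
Compute connected components by grouping points that agree on all clopens:
  component: {35, 36, 37}


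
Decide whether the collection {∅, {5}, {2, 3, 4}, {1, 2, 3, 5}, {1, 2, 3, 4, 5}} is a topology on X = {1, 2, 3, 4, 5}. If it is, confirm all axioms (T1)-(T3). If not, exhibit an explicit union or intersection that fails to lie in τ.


τ is NOT a topology on X.

Axiom (T1): ∅ ∈ τ? Yes; X ∈ τ? Yes.
Axiom (T2/T3): check pairwise unions and intersections of members of τ.
Counterexample for (T2): {5} ∪ {2, 3, 4} = {2, 3, 4, 5} ∉ τ. Therefore τ is NOT a topology.


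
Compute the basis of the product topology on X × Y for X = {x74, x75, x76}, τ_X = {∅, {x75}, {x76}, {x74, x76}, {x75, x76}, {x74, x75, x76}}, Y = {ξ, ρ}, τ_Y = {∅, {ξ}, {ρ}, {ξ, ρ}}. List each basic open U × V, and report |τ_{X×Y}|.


Basis B = {∅ × ∅, {x75} × {ξ}, {x75} × {ρ}, {x76} × {ξ}, {x76} × {ρ}, {x74, x76} × {ξ}, {x74, x76} × {ρ}, {x75} × {ξ, ρ}, {x75, x76} × {ξ}, {x75, x76} × {ρ}, {x76} × {ξ, ρ}, {x74, x75, x76} × {ξ}, {x74, x75, x76} × {ρ}, {x74, x76} × {ξ, ρ}, {x75, x76} × {ξ, ρ}, {x74, x75, x76} × {ξ, ρ}}; |τ_{X×Y}| = 36.

Enumerate products U × V with U ∈ τ_X, V ∈ τ_Y (deduplicated):
  ∅ × ∅ = {} (∅)
  {x75} × {ξ} = {(x75,ξ)}
  {x75} × {ρ} = {(x75,ρ)}
  {x76} × {ξ} = {(x76,ξ)}
  {x76} × {ρ} = {(x76,ρ)}
  {x74, x76} × {ξ} = {(x74,ξ), (x76,ξ)}
  {x74, x76} × {ρ} = {(x74,ρ), (x76,ρ)}
  {x75} × {ξ, ρ} = {(x75,ξ), (x75,ρ)}
  {x75, x76} × {ξ} = {(x75,ξ), (x76,ξ)}
  {x75, x76} × {ρ} = {(x75,ρ), (x76,ρ)}
  {x76} × {ξ, ρ} = {(x76,ξ), (x76,ρ)}
  {x74, x75, x76} × {ξ} = {(x74,ξ), (x75,ξ), (x76,ξ)}
  {x74, x75, x76} × {ρ} = {(x74,ρ), (x75,ρ), (x76,ρ)}
  {x74, x76} × {ξ, ρ} = {(x74,ξ), (x74,ρ), (x76,ξ), (x76,ρ)}
  {x75, x76} × {ξ, ρ} = {(x75,ξ), (x75,ρ), (x76,ξ), (x76,ρ)}
  {x74, x75, x76} × {ξ, ρ} = {(x74,ξ), (x74,ρ), (x75,ξ), (x75,ρ), (x76,ξ), (x76,ρ)}
These 16 distinct sets form the basis B.
Close under arbitrary unions to get τ_{X×Y}; counting gives |τ_{X×Y}| = 36.


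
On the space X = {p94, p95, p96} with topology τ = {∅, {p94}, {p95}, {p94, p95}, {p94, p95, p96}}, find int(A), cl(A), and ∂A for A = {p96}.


int(A) = ∅, cl(A) = {p96}, ∂A = {p96}.

Closed sets in (X, τ) are complements of opens:
  closed(X, τ) = {∅, {p96}, {p94, p96}, {p95, p96}, {p94, p95, p96}}.
int(A) = ⋃ {U ∈ τ : U ⊆ A}. Opens contained in A: ∅.
Taking the union of these: int(A) = ∅.
cl(A) = ⋂ {C closed : A ⊆ C}. Closed sets containing A: {p96}, {p94, p96}, {p95, p96}, {p94, p95, p96}.
Intersecting these: cl(A) = {p96}.
∂A = cl(A) ∖ int(A) = {p96} ∖ ∅ = {p96}.


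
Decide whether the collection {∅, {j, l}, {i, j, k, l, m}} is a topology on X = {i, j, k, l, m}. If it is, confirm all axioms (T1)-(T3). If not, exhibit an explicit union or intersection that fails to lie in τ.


τ IS a topology on X.

Axiom (T1): ∅ ∈ τ? Yes; X ∈ τ? Yes.
Axiom (T2/T3): check pairwise unions and intersections of members of τ.
All pairwise intersections and unions checked — each lies in τ. Therefore τ satisfies (T1), (T2), (T3): it IS a topology on X.


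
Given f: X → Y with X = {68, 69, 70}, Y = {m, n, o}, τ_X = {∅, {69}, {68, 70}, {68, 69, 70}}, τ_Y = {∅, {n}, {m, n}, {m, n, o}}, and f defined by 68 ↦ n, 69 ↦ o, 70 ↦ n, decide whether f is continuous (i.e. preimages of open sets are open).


f IS continuous.

Compute f^{-1}(U) for each U ∈ τ_Y:
  U = ∅: f^{-1}(U) = ∅ ∈ τ_X ✓.
  U = {n}: f^{-1}(U) = {68, 70} ∈ τ_X ✓.
  U = {m, n}: f^{-1}(U) = {68, 70} ∈ τ_X ✓.
  U = {m, n, o}: f^{-1}(U) = {68, 69, 70} ∈ τ_X ✓.
Every preimage lies in τ_X, so f IS continuous.


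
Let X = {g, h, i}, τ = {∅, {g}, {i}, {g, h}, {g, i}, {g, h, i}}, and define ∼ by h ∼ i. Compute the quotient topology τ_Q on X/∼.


X/∼ = {[g], [h=i]}; |τ_Q| = 3.

Equivalence classes: [g], [h=i].
Quotient map π: X → X/∼ sends g ↦ [g], h ↦ [h=i], i ↦ [h=i].
For each subset V ⊆ X/∼, compute π^{-1}(V) ⊆ X and check whether π^{-1}(V) ∈ τ. V is open in τ_Q iff π^{-1}(V) ∈ τ.
  V = {}: π^{-1}(V) = ∅ ∈ τ ✓.
  V = {[g]}: π^{-1}(V) = {g} ∈ τ ✓.
  V = {[h=i]}: π^{-1}(V) = {h, i} ∉ τ ✗.
  V = {[g], [h=i]}: π^{-1}(V) = {g, h, i} ∈ τ ✓.
Open sets in the quotient: τ_Q = {{}, {[g]}, {[g], [h=i]}} (3 elements).


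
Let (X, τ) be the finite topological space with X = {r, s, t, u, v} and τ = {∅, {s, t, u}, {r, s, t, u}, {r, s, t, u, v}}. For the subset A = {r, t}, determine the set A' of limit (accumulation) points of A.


A' = {r, s, u, v}

For each x ∈ X, list the open sets U ∈ τ with x ∈ U, then check whether U ∩ (A ∖ {x}) ≠ ∅ for every such U.
  x = r: opens ∋ x are {r, s, t, u}, {r, s, t, u, v}; each meets A ∖ {r}, so x IS a limit point.
  x = s: opens ∋ x are {s, t, u}, {r, s, t, u}, {r, s, t, u, v}; each meets A ∖ {s}, so x IS a limit point.
  x = t: open {s, t, u} ∋ x has {s, t, u} ∩ (A ∖ {t}) = ∅, so x is NOT a limit point.
  x = u: opens ∋ x are {s, t, u}, {r, s, t, u}, {r, s, t, u, v}; each meets A ∖ {u}, so x IS a limit point.
  x = v: opens ∋ x are {r, s, t, u, v}; each meets A ∖ {v}, so x IS a limit point.
Collecting: A' = {r, s, u, v}.


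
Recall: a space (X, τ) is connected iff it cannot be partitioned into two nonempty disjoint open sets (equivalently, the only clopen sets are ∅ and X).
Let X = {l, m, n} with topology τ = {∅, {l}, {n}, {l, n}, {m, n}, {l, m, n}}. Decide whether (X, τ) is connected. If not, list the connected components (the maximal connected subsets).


(X, τ) is disconnected; components = [{l}, {m, n}].

Find clopen sets (U ∈ τ with X ∖ U ∈ τ):
  U = ∅, X ∖ U = {l, m, n} — both open, so U is clopen.
  U = {l}, X ∖ U = {m, n} — both open, so U is clopen.
  U = {m, n}, X ∖ U = {l} — both open, so U is clopen.
  U = {l, m, n}, X ∖ U = ∅ — both open, so U is clopen.
Nontrivial clopen(s) exist: e.g. {l}. So (X, τ) is disconnected.
Compute connected components by grouping points that agree on all clopens:
  component: {l}
  component: {m, n}


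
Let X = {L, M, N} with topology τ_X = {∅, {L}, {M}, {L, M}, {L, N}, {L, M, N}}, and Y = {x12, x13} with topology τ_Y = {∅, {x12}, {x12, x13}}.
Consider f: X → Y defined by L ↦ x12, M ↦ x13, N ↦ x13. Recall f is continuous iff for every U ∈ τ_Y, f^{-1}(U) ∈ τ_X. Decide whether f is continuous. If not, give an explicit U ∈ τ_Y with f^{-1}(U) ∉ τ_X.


f IS continuous.

Compute f^{-1}(U) for each U ∈ τ_Y:
  U = ∅: f^{-1}(U) = ∅ ∈ τ_X ✓.
  U = {x12}: f^{-1}(U) = {L} ∈ τ_X ✓.
  U = {x12, x13}: f^{-1}(U) = {L, M, N} ∈ τ_X ✓.
Every preimage lies in τ_X, so f IS continuous.


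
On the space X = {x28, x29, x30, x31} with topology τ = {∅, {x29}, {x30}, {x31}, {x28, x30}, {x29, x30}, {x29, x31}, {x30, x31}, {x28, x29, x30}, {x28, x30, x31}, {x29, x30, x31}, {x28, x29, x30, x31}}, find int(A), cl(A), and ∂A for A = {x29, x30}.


int(A) = {x29, x30}, cl(A) = {x28, x29, x30}, ∂A = {x28}.

Closed sets in (X, τ) are complements of opens:
  closed(X, τ) = {∅, {x28}, {x29}, {x31}, {x28, x29}, {x28, x30}, {x28, x31}, {x29, x31}, {x28, x29, x30}, {x28, x29, x31}, {x28, x30, x31}, {x28, x29, x30, x31}}.
int(A) = ⋃ {U ∈ τ : U ⊆ A}. Opens contained in A: ∅, {x29}, {x30}, {x29, x30}.
Taking the union of these: int(A) = {x29, x30}.
cl(A) = ⋂ {C closed : A ⊆ C}. Closed sets containing A: {x28, x29, x30}, {x28, x29, x30, x31}.
Intersecting these: cl(A) = {x28, x29, x30}.
∂A = cl(A) ∖ int(A) = {x28, x29, x30} ∖ {x29, x30} = {x28}.


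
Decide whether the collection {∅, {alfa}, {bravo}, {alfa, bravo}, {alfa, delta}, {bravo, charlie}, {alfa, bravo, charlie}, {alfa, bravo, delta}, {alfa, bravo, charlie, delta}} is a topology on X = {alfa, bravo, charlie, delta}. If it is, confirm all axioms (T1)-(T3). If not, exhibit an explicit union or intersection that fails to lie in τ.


τ IS a topology on X.

Axiom (T1): ∅ ∈ τ? Yes; X ∈ τ? Yes.
Axiom (T2/T3): check pairwise unions and intersections of members of τ.
All pairwise intersections and unions checked — each lies in τ. Therefore τ satisfies (T1), (T2), (T3): it IS a topology on X.


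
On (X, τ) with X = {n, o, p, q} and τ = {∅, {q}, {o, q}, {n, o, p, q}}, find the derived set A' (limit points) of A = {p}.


A' = {n}

For each x ∈ X, list the open sets U ∈ τ with x ∈ U, then check whether U ∩ (A ∖ {x}) ≠ ∅ for every such U.
  x = n: opens ∋ x are {n, o, p, q}; each meets A ∖ {n}, so x IS a limit point.
  x = o: open {o, q} ∋ x has {o, q} ∩ (A ∖ {o}) = ∅, so x is NOT a limit point.
  x = p: open {n, o, p, q} ∋ x has {n, o, p, q} ∩ (A ∖ {p}) = ∅, so x is NOT a limit point.
  x = q: open {q} ∋ x has {q} ∩ (A ∖ {q}) = ∅, so x is NOT a limit point.
Collecting: A' = {n}.


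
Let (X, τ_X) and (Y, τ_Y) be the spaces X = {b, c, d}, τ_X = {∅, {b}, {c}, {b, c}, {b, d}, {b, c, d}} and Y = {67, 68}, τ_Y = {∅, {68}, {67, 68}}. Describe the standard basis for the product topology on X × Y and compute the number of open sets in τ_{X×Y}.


Basis B = {∅ × ∅, {b} × {68}, {c} × {68}, {b} × {67, 68}, {b, c} × {68}, {b, d} × {68}, {c} × {67, 68}, {b, c, d} × {68}, {b, c} × {67, 68}, {b, d} × {67, 68}, {b, c, d} × {67, 68}}; |τ_{X×Y}| = 18.

Enumerate products U × V with U ∈ τ_X, V ∈ τ_Y (deduplicated):
  ∅ × ∅ = {} (∅)
  {b} × {68} = {(b,68)}
  {c} × {68} = {(c,68)}
  {b} × {67, 68} = {(b,67), (b,68)}
  {b, c} × {68} = {(b,68), (c,68)}
  {b, d} × {68} = {(b,68), (d,68)}
  {c} × {67, 68} = {(c,67), (c,68)}
  {b, c, d} × {68} = {(b,68), (c,68), (d,68)}
  {b, c} × {67, 68} = {(b,67), (b,68), (c,67), (c,68)}
  {b, d} × {67, 68} = {(b,67), (b,68), (d,67), (d,68)}
  {b, c, d} × {67, 68} = {(b,67), (b,68), (c,67), (c,68), (d,67), (d,68)}
These 11 distinct sets form the basis B.
Close under arbitrary unions to get τ_{X×Y}; counting gives |τ_{X×Y}| = 18.


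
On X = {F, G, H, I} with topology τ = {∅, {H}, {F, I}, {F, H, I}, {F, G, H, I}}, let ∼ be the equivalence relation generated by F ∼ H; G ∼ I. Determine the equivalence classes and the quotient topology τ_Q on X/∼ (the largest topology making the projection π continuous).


X/∼ = {[F=H], [G=I]}; |τ_Q| = 2.

Equivalence classes: [F=H], [G=I].
Quotient map π: X → X/∼ sends F ↦ [F=H], G ↦ [G=I], H ↦ [F=H], I ↦ [G=I].
For each subset V ⊆ X/∼, compute π^{-1}(V) ⊆ X and check whether π^{-1}(V) ∈ τ. V is open in τ_Q iff π^{-1}(V) ∈ τ.
  V = {}: π^{-1}(V) = ∅ ∈ τ ✓.
  V = {[F=H]}: π^{-1}(V) = {F, H} ∉ τ ✗.
  V = {[G=I]}: π^{-1}(V) = {G, I} ∉ τ ✗.
  V = {[F=H], [G=I]}: π^{-1}(V) = {F, G, H, I} ∈ τ ✓.
Open sets in the quotient: τ_Q = {{}, {[F=H], [G=I]}} (2 elements).


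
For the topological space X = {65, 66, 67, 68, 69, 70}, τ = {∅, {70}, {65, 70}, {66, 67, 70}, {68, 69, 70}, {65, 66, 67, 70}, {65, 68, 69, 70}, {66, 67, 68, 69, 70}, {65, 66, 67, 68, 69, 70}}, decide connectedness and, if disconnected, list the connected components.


(X, τ) is connected.

Find clopen sets (U ∈ τ with X ∖ U ∈ τ):
  U = ∅, X ∖ U = {65, 66, 67, 68, 69, 70} — both open, so U is clopen.
  U = {65, 66, 67, 68, 69, 70}, X ∖ U = ∅ — both open, so U is clopen.
Only trivial clopens (∅ and X) exist, so (X, τ) is connected.
Compute connected components by grouping points that agree on all clopens:
  component: {65, 66, 67, 68, 69, 70}


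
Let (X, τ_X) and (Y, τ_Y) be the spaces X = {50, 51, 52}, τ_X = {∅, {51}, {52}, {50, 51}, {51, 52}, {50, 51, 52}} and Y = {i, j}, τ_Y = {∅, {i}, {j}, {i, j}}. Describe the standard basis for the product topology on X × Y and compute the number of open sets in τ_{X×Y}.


Basis B = {∅ × ∅, {51} × {i}, {51} × {j}, {52} × {i}, {52} × {j}, {50, 51} × {i}, {50, 51} × {j}, {51} × {i, j}, {51, 52} × {i}, {51, 52} × {j}, {52} × {i, j}, {50, 51, 52} × {i}, {50, 51, 52} × {j}, {50, 51} × {i, j}, {51, 52} × {i, j}, {50, 51, 52} × {i, j}}; |τ_{X×Y}| = 36.

Enumerate products U × V with U ∈ τ_X, V ∈ τ_Y (deduplicated):
  ∅ × ∅ = {} (∅)
  {51} × {i} = {(51,i)}
  {51} × {j} = {(51,j)}
  {52} × {i} = {(52,i)}
  {52} × {j} = {(52,j)}
  {50, 51} × {i} = {(50,i), (51,i)}
  {50, 51} × {j} = {(50,j), (51,j)}
  {51} × {i, j} = {(51,i), (51,j)}
  {51, 52} × {i} = {(51,i), (52,i)}
  {51, 52} × {j} = {(51,j), (52,j)}
  {52} × {i, j} = {(52,i), (52,j)}
  {50, 51, 52} × {i} = {(50,i), (51,i), (52,i)}
  {50, 51, 52} × {j} = {(50,j), (51,j), (52,j)}
  {50, 51} × {i, j} = {(50,i), (50,j), (51,i), (51,j)}
  {51, 52} × {i, j} = {(51,i), (51,j), (52,i), (52,j)}
  {50, 51, 52} × {i, j} = {(50,i), (50,j), (51,i), (51,j), (52,i), (52,j)}
These 16 distinct sets form the basis B.
Close under arbitrary unions to get τ_{X×Y}; counting gives |τ_{X×Y}| = 36.


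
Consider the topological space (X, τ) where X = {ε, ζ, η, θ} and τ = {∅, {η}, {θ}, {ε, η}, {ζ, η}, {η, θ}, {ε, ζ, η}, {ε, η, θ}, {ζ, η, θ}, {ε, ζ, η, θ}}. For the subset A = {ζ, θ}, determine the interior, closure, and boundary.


int(A) = {θ}, cl(A) = {ζ, θ}, ∂A = {ζ}.

Closed sets in (X, τ) are complements of opens:
  closed(X, τ) = {∅, {ε}, {ζ}, {θ}, {ε, ζ}, {ε, θ}, {ζ, θ}, {ε, ζ, η}, {ε, ζ, θ}, {ε, ζ, η, θ}}.
int(A) = ⋃ {U ∈ τ : U ⊆ A}. Opens contained in A: ∅, {θ}.
Taking the union of these: int(A) = {θ}.
cl(A) = ⋂ {C closed : A ⊆ C}. Closed sets containing A: {ζ, θ}, {ε, ζ, θ}, {ε, ζ, η, θ}.
Intersecting these: cl(A) = {ζ, θ}.
∂A = cl(A) ∖ int(A) = {ζ, θ} ∖ {θ} = {ζ}.


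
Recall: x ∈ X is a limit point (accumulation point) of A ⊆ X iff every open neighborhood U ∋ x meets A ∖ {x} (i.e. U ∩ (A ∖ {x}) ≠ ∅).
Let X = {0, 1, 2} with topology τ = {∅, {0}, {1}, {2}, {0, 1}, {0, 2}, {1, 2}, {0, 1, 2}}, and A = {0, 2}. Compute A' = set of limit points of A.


A' = ∅

For each x ∈ X, list the open sets U ∈ τ with x ∈ U, then check whether U ∩ (A ∖ {x}) ≠ ∅ for every such U.
  x = 0: open {0} ∋ x has {0} ∩ (A ∖ {0}) = ∅, so x is NOT a limit point.
  x = 1: open {1} ∋ x has {1} ∩ (A ∖ {1}) = ∅, so x is NOT a limit point.
  x = 2: open {2} ∋ x has {2} ∩ (A ∖ {2}) = ∅, so x is NOT a limit point.
Collecting: A' = ∅.


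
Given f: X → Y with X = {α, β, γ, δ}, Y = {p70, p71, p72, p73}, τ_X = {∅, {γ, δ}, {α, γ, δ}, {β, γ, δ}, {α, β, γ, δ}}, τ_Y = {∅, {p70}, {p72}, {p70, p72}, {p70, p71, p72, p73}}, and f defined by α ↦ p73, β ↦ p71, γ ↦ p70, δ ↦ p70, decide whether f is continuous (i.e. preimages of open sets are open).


f IS continuous.

Compute f^{-1}(U) for each U ∈ τ_Y:
  U = ∅: f^{-1}(U) = ∅ ∈ τ_X ✓.
  U = {p70}: f^{-1}(U) = {γ, δ} ∈ τ_X ✓.
  U = {p72}: f^{-1}(U) = ∅ ∈ τ_X ✓.
  U = {p70, p72}: f^{-1}(U) = {γ, δ} ∈ τ_X ✓.
  U = {p70, p71, p72, p73}: f^{-1}(U) = {α, β, γ, δ} ∈ τ_X ✓.
Every preimage lies in τ_X, so f IS continuous.


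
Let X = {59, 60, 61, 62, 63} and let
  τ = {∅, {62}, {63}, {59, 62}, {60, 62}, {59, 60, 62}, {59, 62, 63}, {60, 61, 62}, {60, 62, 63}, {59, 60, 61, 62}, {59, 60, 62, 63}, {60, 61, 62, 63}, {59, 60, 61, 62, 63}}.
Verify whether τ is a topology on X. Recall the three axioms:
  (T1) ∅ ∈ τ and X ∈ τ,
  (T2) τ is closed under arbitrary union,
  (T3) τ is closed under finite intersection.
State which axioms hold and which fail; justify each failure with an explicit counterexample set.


τ is NOT a topology on X.

Axiom (T1): ∅ ∈ τ? Yes; X ∈ τ? Yes.
Axiom (T2/T3): check pairwise unions and intersections of members of τ.
Counterexample for (T2): {62} ∪ {63} = {62, 63} ∉ τ. Therefore τ is NOT a topology.


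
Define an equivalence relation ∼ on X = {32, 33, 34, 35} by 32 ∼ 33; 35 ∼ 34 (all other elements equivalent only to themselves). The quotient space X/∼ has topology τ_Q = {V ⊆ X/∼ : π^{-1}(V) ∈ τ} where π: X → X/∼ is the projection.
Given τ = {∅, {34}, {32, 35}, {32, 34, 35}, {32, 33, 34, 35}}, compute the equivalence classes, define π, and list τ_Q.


X/∼ = {[32=33], [34=35]}; |τ_Q| = 2.

Equivalence classes: [32=33], [34=35].
Quotient map π: X → X/∼ sends 32 ↦ [32=33], 33 ↦ [32=33], 34 ↦ [34=35], 35 ↦ [34=35].
For each subset V ⊆ X/∼, compute π^{-1}(V) ⊆ X and check whether π^{-1}(V) ∈ τ. V is open in τ_Q iff π^{-1}(V) ∈ τ.
  V = {}: π^{-1}(V) = ∅ ∈ τ ✓.
  V = {[32=33]}: π^{-1}(V) = {32, 33} ∉ τ ✗.
  V = {[34=35]}: π^{-1}(V) = {34, 35} ∉ τ ✗.
  V = {[32=33], [34=35]}: π^{-1}(V) = {32, 33, 34, 35} ∈ τ ✓.
Open sets in the quotient: τ_Q = {{}, {[32=33], [34=35]}} (2 elements).


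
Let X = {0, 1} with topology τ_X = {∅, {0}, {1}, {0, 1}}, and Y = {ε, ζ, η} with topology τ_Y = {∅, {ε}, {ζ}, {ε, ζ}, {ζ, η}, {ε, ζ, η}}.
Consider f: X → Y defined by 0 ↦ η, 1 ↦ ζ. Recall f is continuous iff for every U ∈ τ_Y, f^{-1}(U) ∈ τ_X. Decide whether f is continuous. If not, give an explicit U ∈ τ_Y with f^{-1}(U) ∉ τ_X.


f IS continuous.

Compute f^{-1}(U) for each U ∈ τ_Y:
  U = ∅: f^{-1}(U) = ∅ ∈ τ_X ✓.
  U = {ε}: f^{-1}(U) = ∅ ∈ τ_X ✓.
  U = {ζ}: f^{-1}(U) = {1} ∈ τ_X ✓.
  U = {ε, ζ}: f^{-1}(U) = {1} ∈ τ_X ✓.
  U = {ζ, η}: f^{-1}(U) = {0, 1} ∈ τ_X ✓.
  U = {ε, ζ, η}: f^{-1}(U) = {0, 1} ∈ τ_X ✓.
Every preimage lies in τ_X, so f IS continuous.
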